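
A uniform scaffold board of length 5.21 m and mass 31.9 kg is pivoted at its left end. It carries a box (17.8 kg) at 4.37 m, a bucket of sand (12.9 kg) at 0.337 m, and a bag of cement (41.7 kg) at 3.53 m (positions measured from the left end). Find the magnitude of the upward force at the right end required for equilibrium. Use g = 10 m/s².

F ≈ 600 N

About the left end:
Beam weight: 31.9 × 10 = 319 N down at 2.605 m → arm 2.605 m, τ = 319 × 2.605 = 831 N·m clockwise.
Box: 17.8 × 10 = 178 N down at 4.37 m → arm 4.37 m, τ = 178 × 4.37 = 777.9 N·m clockwise.
Bucket of sand: 12.9 × 10 = 129 N down at 0.337 m → arm 0.337 m, τ = 129 × 0.337 = 43.47 N·m clockwise.
Bag of cement: 41.7 × 10 = 417 N down at 3.53 m → arm 3.53 m, τ = 417 × 3.53 = 1472 N·m clockwise.
Net moment of the loads = 3124 N·m clockwise.
The upward force F acts at the right end, arm 5.21 m, giving F × 5.21 counterclockwise.
For rotational equilibrium, F × 5.21 = 3124, so F = 3124 / 5.21 = 600 N.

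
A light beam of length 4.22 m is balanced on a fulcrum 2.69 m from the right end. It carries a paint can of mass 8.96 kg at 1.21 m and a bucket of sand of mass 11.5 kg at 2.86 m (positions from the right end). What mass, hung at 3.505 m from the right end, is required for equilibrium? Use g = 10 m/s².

m ≈ 13.9 kg

Take moments about the fulcrum (at 2.69 m from the right end).
Paint can: 8.96 × 10 = 89.6 N down at 1.21 m → arm 1.48 m, τ = 89.6 × 1.48 = 132.6 N·m clockwise.
Bucket of sand: 11.5 × 10 = 115 N down at 2.86 m → arm 0.17 m, τ = 115 × 0.17 = 19.55 N·m counterclockwise.
Net moment of known loads = 113 N·m clockwise.
An unknown mass m at 3.505 m has arm 0.815 m; its moment is m·g·0.815 counterclockwise.
Setting net torque to zero: m × 10 × 0.815 = 113 → m = 113 / (10 × 0.815) = 13.9 kg.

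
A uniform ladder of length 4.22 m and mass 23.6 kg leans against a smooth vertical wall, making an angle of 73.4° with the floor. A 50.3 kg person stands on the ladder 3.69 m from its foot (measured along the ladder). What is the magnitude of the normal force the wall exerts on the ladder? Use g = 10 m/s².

N_wall ≈ 166 N

Taking torques about the foot of the ladder:
Ladder weight 23.6×10 = 236 N acts at 2.11 m along the ladder; its horizontal arm is 2.11·cos73.4° = 0.6028 m → τ = 142.3 N·m clockwise.
Person: 50.3×10 = 503 N at 3.69 m → arm 1.054 m → τ = 530.2 N·m clockwise.
Wall normal N acts horizontally at the top; its moment arm is the height L sinθ = 4.22·sin73.4° = 4.044 m, counterclockwise.
Balancing moments: N × 4.044 = 672.5, giving N = 166 N.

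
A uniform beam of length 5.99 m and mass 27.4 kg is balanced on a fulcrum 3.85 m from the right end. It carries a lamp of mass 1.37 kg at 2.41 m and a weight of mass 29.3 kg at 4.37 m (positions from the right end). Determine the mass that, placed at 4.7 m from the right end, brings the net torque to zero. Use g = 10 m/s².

Taking torques about the fulcrum (at 3.85 m from the right end):
Beam weight: 27.4 × 10 = 274 N down at 2.995 m → arm 0.855 m, τ = 274 × 0.855 = 234.3 N·m clockwise.
Lamp: 1.37 × 10 = 13.7 N down at 2.41 m → arm 1.44 m, τ = 13.7 × 1.44 = 19.73 N·m clockwise.
Weight: 29.3 × 10 = 293 N down at 4.37 m → arm 0.52 m, τ = 293 × 0.52 = 152.4 N·m counterclockwise.
Net moment of known loads = 101.6 N·m clockwise.
An unknown mass m at 4.7 m has arm 0.85 m; its moment is m·g·0.85 counterclockwise.
Balancing moments: m × 10 × 0.85 = 101.6, giving m = 101.6 / (10 × 0.85) = 12 kg.

m ≈ 12 kg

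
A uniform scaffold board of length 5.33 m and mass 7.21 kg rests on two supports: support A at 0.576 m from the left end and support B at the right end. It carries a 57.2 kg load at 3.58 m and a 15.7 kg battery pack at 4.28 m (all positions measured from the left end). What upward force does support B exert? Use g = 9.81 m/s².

R_B ≈ 506 N

Take moments about support A.
Beam weight: 7.21 × 9.81 = 70.73 N down at 2.665 m → arm 2.089 m, τ = 70.73 × 2.089 = 147.8 N·m clockwise.
Load: 57.2 × 9.81 = 561.1 N down at 3.58 m → arm 3.004 m, τ = 561.1 × 3.004 = 1686 N·m clockwise.
Battery pack: 15.7 × 9.81 = 154 N down at 4.28 m → arm 3.704 m, τ = 154 × 3.704 = 570.4 N·m clockwise.
Net load moment about support A = 2404 N·m clockwise.
Reaction R at support B is upward at 5.33 m, arm 4.754 m → moment R × 4.754 counterclockwise.
Στ = 0 ⇒ R × 4.754 = 2404 ⇒ R = 506 N.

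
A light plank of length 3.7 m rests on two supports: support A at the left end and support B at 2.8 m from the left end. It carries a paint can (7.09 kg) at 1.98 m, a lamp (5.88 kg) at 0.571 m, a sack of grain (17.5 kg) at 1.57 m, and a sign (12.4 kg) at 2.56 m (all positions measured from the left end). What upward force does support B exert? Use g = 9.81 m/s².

R_B ≈ 268 N

About support A:
Paint can: 7.09 × 9.81 = 69.55 N down at 1.98 m → arm 1.98 m, τ = 69.55 × 1.98 = 137.7 N·m clockwise.
Lamp: 5.88 × 9.81 = 57.68 N down at 0.571 m → arm 0.571 m, τ = 57.68 × 0.571 = 32.94 N·m clockwise.
Sack of grain: 17.5 × 9.81 = 171.7 N down at 1.57 m → arm 1.57 m, τ = 171.7 × 1.57 = 269.6 N·m clockwise.
Sign: 12.4 × 9.81 = 121.6 N down at 2.56 m → arm 2.56 m, τ = 121.6 × 2.56 = 311.3 N·m clockwise.
Net load moment about support A = 751.5 N·m clockwise.
Reaction R at support B is upward at 2.8 m, arm 2.8 m → moment R × 2.8 counterclockwise.
Στ = 0 ⇒ R × 2.8 = 751.5 ⇒ R = 268 N.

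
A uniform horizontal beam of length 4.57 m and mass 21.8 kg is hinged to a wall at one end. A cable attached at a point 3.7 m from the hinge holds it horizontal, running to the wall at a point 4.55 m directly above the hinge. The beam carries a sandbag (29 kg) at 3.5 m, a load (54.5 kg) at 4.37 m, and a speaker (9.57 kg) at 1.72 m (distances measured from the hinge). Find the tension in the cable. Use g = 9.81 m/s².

T ≈ 1390 N

Take moments about the hinge.
Beam weight: 21.8 × 9.81 = 213.9 N down at 2.285 m → arm 2.285 m, τ = 213.9 × 2.285 = 488.8 N·m clockwise.
Sandbag: 29 × 9.81 = 284.5 N down at 3.5 m → arm 3.5 m, τ = 284.5 × 3.5 = 995.8 N·m clockwise.
Load: 54.5 × 9.81 = 534.6 N down at 4.37 m → arm 4.37 m, τ = 534.6 × 4.37 = 2336 N·m clockwise.
Speaker: 9.57 × 9.81 = 93.88 N down at 1.72 m → arm 1.72 m, τ = 93.88 × 1.72 = 161.5 N·m clockwise.
Total clockwise load moment = 3982 N·m.
The cable tension T acts at 3.7 m; only its component perpendicular to the beam, T sinθ, produces torque. sinθ = h/√(h²+d²) = 4.55/√(4.55²+3.7²) = 0.7759.
Setting net torque to zero: T × 3.7 × 0.7759 = 3982 → T = 3982 / 2.871 = 1390 N.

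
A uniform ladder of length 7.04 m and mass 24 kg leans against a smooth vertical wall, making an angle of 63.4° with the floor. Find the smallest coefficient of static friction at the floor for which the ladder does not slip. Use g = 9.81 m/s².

μ_min ≈ 0.25

Sum moments about the foot of the ladder (the floor normal and friction both act there and drop out).
Ladder weight 24×9.81 = 235.4 N acts at 3.52 m along the ladder; its horizontal arm is 3.52·cos63.4° = 1.576 m → τ = 371 N·m clockwise.
Wall normal N acts horizontally at the top; its moment arm is the height L sinθ = 7.04·sin63.4° = 6.295 m, counterclockwise.
Setting net torque to zero: N × 6.295 = 371 → N = 58.94 N.
ΣFx = 0 ⇒ f = N_wall = 58.94 N. ΣFy = 0 ⇒ N_floor = 235.4 N.
μ_min = f / N_floor = 58.94 / 235.4 = 0.25.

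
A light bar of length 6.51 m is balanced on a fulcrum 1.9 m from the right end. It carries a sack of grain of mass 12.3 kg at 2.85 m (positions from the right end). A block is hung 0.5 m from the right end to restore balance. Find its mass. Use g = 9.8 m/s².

m ≈ 8.35 kg

About the fulcrum (at 1.9 m from the right end):
Sack of grain: 12.3 × 9.8 = 120.5 N down at 2.85 m → arm 0.95 m, τ = 120.5 × 0.95 = 114.5 N·m counterclockwise.
Net moment of known loads = 114.5 N·m counterclockwise.
An unknown mass m at 0.5 m has arm 1.4 m; its moment is m·g·1.4 clockwise.
Setting net torque to zero: m × 9.8 × 1.4 = 114.5 → m = 114.5 / (9.8 × 1.4) = 8.35 kg.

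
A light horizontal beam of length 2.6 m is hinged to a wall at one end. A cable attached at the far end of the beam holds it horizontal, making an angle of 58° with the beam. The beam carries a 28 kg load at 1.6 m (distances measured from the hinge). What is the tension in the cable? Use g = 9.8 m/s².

About the hinge:
Load: 28 × 9.8 = 274.4 N down at 1.6 m → arm 1.6 m, τ = 274.4 × 1.6 = 439 N·m clockwise.
Total clockwise load moment = 439 N·m.
The cable tension T acts at 2.6 m; only its component perpendicular to the beam, T sinθ, produces torque. sin 58° = 0.848.
Στ = 0 ⇒ T × 2.6 × 0.848 = 439 ⇒ T = 439 / 2.205 = 199 N.

T ≈ 199 N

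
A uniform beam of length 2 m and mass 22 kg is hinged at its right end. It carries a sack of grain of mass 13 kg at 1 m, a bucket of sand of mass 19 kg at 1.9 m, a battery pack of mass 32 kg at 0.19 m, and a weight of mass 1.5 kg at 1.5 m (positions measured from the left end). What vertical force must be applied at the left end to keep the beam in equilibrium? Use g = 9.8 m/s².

Taking torques about the right end:
Beam weight: 22 × 9.8 = 215.6 N down at 1 m → arm 1 m, τ = 215.6 × 1 = 215.6 N·m counterclockwise.
Sack of grain: 13 × 9.8 = 127.4 N down at 1 m → arm 1 m, τ = 127.4 × 1 = 127.4 N·m counterclockwise.
Bucket of sand: 19 × 9.8 = 186.2 N down at 1.9 m → arm 0.1 m, τ = 186.2 × 0.1 = 18.62 N·m counterclockwise.
Battery pack: 32 × 9.8 = 313.6 N down at 0.19 m → arm 1.81 m, τ = 313.6 × 1.81 = 567.6 N·m counterclockwise.
Weight: 1.5 × 9.8 = 14.7 N down at 1.5 m → arm 0.5 m, τ = 14.7 × 0.5 = 7.35 N·m counterclockwise.
Net moment of the loads = 936.6 N·m counterclockwise.
The upward force F acts at the left end, arm 2 m, giving F × 2 clockwise.
Στ = 0 ⇒ F × 2 = 936.6 ⇒ F = 936.6 / 2 = 468 N.

F ≈ 468 N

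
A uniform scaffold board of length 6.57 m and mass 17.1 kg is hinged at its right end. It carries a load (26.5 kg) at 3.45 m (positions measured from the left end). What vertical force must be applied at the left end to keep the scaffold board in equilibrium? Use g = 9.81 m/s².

F ≈ 207 N

About the right end:
Beam weight: 17.1 × 9.81 = 167.8 N down at 3.285 m → arm 3.285 m, τ = 167.8 × 3.285 = 551.2 N·m counterclockwise.
Load: 26.5 × 9.81 = 260 N down at 3.45 m → arm 3.12 m, τ = 260 × 3.12 = 811.2 N·m counterclockwise.
Net moment of the loads = 1362 N·m counterclockwise.
The upward force F acts at the left end, arm 6.57 m, giving F × 6.57 clockwise.
Balancing moments: F × 6.57 = 1362, giving F = 1362 / 6.57 = 207 N.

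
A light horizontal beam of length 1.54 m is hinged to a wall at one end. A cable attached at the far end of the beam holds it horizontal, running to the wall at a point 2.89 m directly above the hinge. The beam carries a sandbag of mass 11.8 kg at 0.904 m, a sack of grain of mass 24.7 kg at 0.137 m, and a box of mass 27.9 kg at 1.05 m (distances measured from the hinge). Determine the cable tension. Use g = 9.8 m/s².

Taking torques about the hinge:
Sandbag: 11.8 × 9.8 = 115.6 N down at 0.904 m → arm 0.904 m, τ = 115.6 × 0.904 = 104.5 N·m clockwise.
Sack of grain: 24.7 × 9.8 = 242.1 N down at 0.137 m → arm 0.137 m, τ = 242.1 × 0.137 = 33.17 N·m clockwise.
Box: 27.9 × 9.8 = 273.4 N down at 1.05 m → arm 1.05 m, τ = 273.4 × 1.05 = 287.1 N·m clockwise.
Total clockwise load moment = 424.8 N·m.
The cable tension T acts at 1.54 m; only its component perpendicular to the beam, T sinθ, produces torque. sinθ = h/√(h²+d²) = 2.89/√(2.89²+1.54²) = 0.8825.
Setting net torque to zero: T × 1.54 × 0.8825 = 424.8 → T = 424.8 / 1.359 = 313 N.

T ≈ 313 N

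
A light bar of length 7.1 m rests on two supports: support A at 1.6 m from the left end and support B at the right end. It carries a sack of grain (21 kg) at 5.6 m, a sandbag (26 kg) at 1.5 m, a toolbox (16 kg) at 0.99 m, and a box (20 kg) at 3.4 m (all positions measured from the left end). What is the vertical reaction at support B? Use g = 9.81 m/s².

Sum moments about support A (its reaction then has zero moment arm).
Sack of grain: 21 × 9.81 = 206 N down at 5.6 m → arm 4 m, τ = 206 × 4 = 824 N·m clockwise.
Sandbag: 26 × 9.81 = 255.1 N down at 1.5 m → arm 0.1 m, τ = 255.1 × 0.1 = 25.51 N·m counterclockwise.
Toolbox: 16 × 9.81 = 157 N down at 0.99 m → arm 0.61 m, τ = 157 × 0.61 = 95.77 N·m counterclockwise.
Box: 20 × 9.81 = 196.2 N down at 3.4 m → arm 1.8 m, τ = 196.2 × 1.8 = 353.2 N·m clockwise.
Net load moment about support A = 1056 N·m clockwise.
Reaction R at support B is upward at 7.1 m, arm 5.5 m → moment R × 5.5 counterclockwise.
Στ = 0 ⇒ R × 5.5 = 1056 ⇒ R = 192 N.

R_B ≈ 192 N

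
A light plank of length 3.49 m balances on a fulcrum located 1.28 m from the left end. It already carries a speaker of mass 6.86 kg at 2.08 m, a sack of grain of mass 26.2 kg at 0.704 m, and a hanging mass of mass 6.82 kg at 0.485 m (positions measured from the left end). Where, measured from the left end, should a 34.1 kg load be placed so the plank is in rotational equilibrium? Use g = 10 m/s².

x ≈ 1.72 m from the left end

Taking torques about the fulcrum (at 1.28 m from the left end):
Speaker: 6.86 × 10 = 68.6 N down at 2.08 m → arm 0.8 m, τ = 68.6 × 0.8 = 54.88 N·m clockwise.
Sack of grain: 26.2 × 10 = 262 N down at 0.704 m → arm 0.576 m, τ = 262 × 0.576 = 150.9 N·m counterclockwise.
Hanging mass: 6.82 × 10 = 68.2 N down at 0.485 m → arm 0.795 m, τ = 68.2 × 0.795 = 54.22 N·m counterclockwise.
Net moment of existing loads = 150.2 N·m counterclockwise.
The load weighs 34.1 × 10 = 341 N and must supply an equal clockwise moment, so its lever arm about the fulcrum is 150.2 / 341 = 0.44 m.
That puts it at 1.28 + 0.44 = 1.72 m from the left end.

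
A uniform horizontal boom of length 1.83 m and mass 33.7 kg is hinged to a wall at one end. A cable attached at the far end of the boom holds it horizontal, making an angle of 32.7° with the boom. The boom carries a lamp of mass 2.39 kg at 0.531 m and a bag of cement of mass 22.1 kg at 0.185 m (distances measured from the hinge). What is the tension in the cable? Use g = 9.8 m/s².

Choose the hinge as the axis so the unknown hinge reaction has zero arm there.
Beam weight: 33.7 × 9.8 = 330.3 N down at 0.915 m → arm 0.915 m, τ = 330.3 × 0.915 = 302.2 N·m clockwise.
Lamp: 2.39 × 9.8 = 23.42 N down at 0.531 m → arm 0.531 m, τ = 23.42 × 0.531 = 12.44 N·m clockwise.
Bag of cement: 22.1 × 9.8 = 216.6 N down at 0.185 m → arm 0.185 m, τ = 216.6 × 0.185 = 40.07 N·m clockwise.
Total clockwise load moment = 354.7 N·m.
The cable tension T acts at 1.83 m; only its component perpendicular to the boom, T sinθ, produces torque. sin 32.7° = 0.5402.
For rotational equilibrium, T × 1.83 × 0.5402 = 354.7, so T = 354.7 / 0.9886 = 359 N.

T ≈ 359 N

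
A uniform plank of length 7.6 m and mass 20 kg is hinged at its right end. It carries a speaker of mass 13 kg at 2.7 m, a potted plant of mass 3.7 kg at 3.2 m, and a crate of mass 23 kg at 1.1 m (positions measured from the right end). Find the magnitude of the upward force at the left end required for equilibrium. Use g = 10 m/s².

F ≈ 195 N

Take moments about the right end.
Beam weight: 20 × 10 = 200 N down at 3.8 m → arm 3.8 m, τ = 200 × 3.8 = 760 N·m counterclockwise.
Speaker: 13 × 10 = 130 N down at 2.7 m → arm 2.7 m, τ = 130 × 2.7 = 351 N·m counterclockwise.
Potted plant: 3.7 × 10 = 37 N down at 3.2 m → arm 3.2 m, τ = 37 × 3.2 = 118.4 N·m counterclockwise.
Crate: 23 × 10 = 230 N down at 1.1 m → arm 1.1 m, τ = 230 × 1.1 = 253 N·m counterclockwise.
Net moment of the loads = 1482 N·m counterclockwise.
The upward force F acts at the left end, arm 7.6 m, giving F × 7.6 clockwise.
Setting net torque to zero: F × 7.6 = 1482 → F = 1482 / 7.6 = 195 N.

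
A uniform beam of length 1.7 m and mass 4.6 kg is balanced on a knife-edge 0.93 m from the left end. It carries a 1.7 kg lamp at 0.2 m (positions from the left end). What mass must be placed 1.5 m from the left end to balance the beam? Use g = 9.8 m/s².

Choose the knife-edge (at 0.93 m from the left end) as the axis so the support reaction has zero arm there.
Beam weight: 4.6 × 9.8 = 45.08 N down at 0.85 m → arm 0.08 m, τ = 45.08 × 0.08 = 3.606 N·m counterclockwise.
Lamp: 1.7 × 9.8 = 16.66 N down at 0.2 m → arm 0.73 m, τ = 16.66 × 0.73 = 12.16 N·m counterclockwise.
Net moment of known loads = 15.77 N·m counterclockwise.
An unknown mass m at 1.5 m has arm 0.57 m; its moment is m·g·0.57 clockwise.
For rotational equilibrium, m × 9.8 × 0.57 = 15.77, so m = 15.77 / (9.8 × 0.57) = 2.82 kg.

m ≈ 2.82 kg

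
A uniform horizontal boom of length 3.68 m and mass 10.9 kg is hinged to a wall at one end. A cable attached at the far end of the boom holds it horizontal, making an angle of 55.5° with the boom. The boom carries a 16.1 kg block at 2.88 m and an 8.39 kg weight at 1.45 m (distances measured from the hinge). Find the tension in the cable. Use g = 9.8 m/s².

T ≈ 254 N

Sum moments about the hinge (the unknown hinge reaction has zero arm there).
Beam weight: 10.9 × 9.8 = 106.8 N down at 1.84 m → arm 1.84 m, τ = 106.8 × 1.84 = 196.5 N·m clockwise.
Block: 16.1 × 9.8 = 157.8 N down at 2.88 m → arm 2.88 m, τ = 157.8 × 2.88 = 454.5 N·m clockwise.
Weight: 8.39 × 9.8 = 82.22 N down at 1.45 m → arm 1.45 m, τ = 82.22 × 1.45 = 119.2 N·m clockwise.
Total clockwise load moment = 770.2 N·m.
The cable tension T acts at 3.68 m; only its component perpendicular to the boom, T sinθ, produces torque. sin 55.5° = 0.8241.
For rotational equilibrium, T × 3.68 × 0.8241 = 770.2, so T = 770.2 / 3.033 = 254 N.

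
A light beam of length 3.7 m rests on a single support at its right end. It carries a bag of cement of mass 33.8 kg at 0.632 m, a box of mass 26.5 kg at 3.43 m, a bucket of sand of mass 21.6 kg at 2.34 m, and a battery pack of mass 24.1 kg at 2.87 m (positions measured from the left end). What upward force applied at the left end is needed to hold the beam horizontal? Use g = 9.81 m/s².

F ≈ 425 N

Choose the right end as the axis so the unknown pivot reaction has zero arm there.
Bag of cement: 33.8 × 9.81 = 331.6 N down at 0.632 m → arm 3.068 m, τ = 331.6 × 3.068 = 1017 N·m counterclockwise.
Box: 26.5 × 9.81 = 260 N down at 3.43 m → arm 0.27 m, τ = 260 × 0.27 = 70.2 N·m counterclockwise.
Bucket of sand: 21.6 × 9.81 = 211.9 N down at 2.34 m → arm 1.36 m, τ = 211.9 × 1.36 = 288.2 N·m counterclockwise.
Battery pack: 24.1 × 9.81 = 236.4 N down at 2.87 m → arm 0.83 m, τ = 236.4 × 0.83 = 196.2 N·m counterclockwise.
Net moment of the loads = 1572 N·m counterclockwise.
The upward force F acts at the left end, arm 3.7 m, giving F × 3.7 clockwise.
For rotational equilibrium, F × 3.7 = 1572, so F = 1572 / 3.7 = 425 N.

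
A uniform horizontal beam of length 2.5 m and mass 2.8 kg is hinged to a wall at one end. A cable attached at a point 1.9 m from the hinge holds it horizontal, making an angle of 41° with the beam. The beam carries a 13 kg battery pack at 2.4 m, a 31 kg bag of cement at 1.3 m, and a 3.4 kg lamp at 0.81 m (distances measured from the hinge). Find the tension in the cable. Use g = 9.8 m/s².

T ≈ 611 N

Sum moments about the hinge (the unknown hinge reaction has zero arm there).
Beam weight: 2.8 × 9.8 = 27.44 N down at 1.25 m → arm 1.25 m, τ = 27.44 × 1.25 = 34.3 N·m clockwise.
Battery pack: 13 × 9.8 = 127.4 N down at 2.4 m → arm 2.4 m, τ = 127.4 × 2.4 = 305.8 N·m clockwise.
Bag of cement: 31 × 9.8 = 303.8 N down at 1.3 m → arm 1.3 m, τ = 303.8 × 1.3 = 394.9 N·m clockwise.
Lamp: 3.4 × 9.8 = 33.32 N down at 0.81 m → arm 0.81 m, τ = 33.32 × 0.81 = 26.99 N·m clockwise.
Total clockwise load moment = 762 N·m.
The cable tension T acts at 1.9 m; only its component perpendicular to the beam, T sinθ, produces torque. sin 41° = 0.6561.
Setting net torque to zero: T × 1.9 × 0.6561 = 762 → T = 762 / 1.247 = 611 N.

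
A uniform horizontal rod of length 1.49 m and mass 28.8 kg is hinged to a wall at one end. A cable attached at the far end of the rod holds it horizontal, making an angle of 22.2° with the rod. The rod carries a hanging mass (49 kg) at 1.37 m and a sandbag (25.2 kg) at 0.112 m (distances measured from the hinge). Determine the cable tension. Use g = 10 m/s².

Sum moments about the hinge (the unknown hinge reaction has zero arm there).
Beam weight: 28.8 × 10 = 288 N down at 0.745 m → arm 0.745 m, τ = 288 × 0.745 = 214.6 N·m clockwise.
Hanging mass: 49 × 10 = 490 N down at 1.37 m → arm 1.37 m, τ = 490 × 1.37 = 671.3 N·m clockwise.
Sandbag: 25.2 × 10 = 252 N down at 0.112 m → arm 0.112 m, τ = 252 × 0.112 = 28.22 N·m clockwise.
Total clockwise load moment = 914.1 N·m.
The cable tension T acts at 1.49 m; only its component perpendicular to the rod, T sinθ, produces torque. sin 22.2° = 0.3778.
Στ = 0 ⇒ T × 1.49 × 0.3778 = 914.1 ⇒ T = 914.1 / 0.5629 = 1620 N.

T ≈ 1620 N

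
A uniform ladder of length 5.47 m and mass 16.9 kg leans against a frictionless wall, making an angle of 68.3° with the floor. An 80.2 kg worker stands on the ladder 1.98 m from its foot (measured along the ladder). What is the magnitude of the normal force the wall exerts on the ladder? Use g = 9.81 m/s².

Taking torques about the foot of the ladder:
Ladder weight 16.9×9.81 = 165.8 N acts at 2.735 m along the ladder; its horizontal arm is 2.735·cos68.3° = 1.011 m → τ = 167.6 N·m clockwise.
Worker: 80.2×9.81 = 786.8 N at 1.98 m → arm 0.7321 m → τ = 576 N·m clockwise.
Wall normal N acts horizontally at the top; its moment arm is the height L sinθ = 5.47·sin68.3° = 5.082 m, counterclockwise.
For rotational equilibrium, N × 5.082 = 743.6, so N = 146 N.

N_wall ≈ 146 N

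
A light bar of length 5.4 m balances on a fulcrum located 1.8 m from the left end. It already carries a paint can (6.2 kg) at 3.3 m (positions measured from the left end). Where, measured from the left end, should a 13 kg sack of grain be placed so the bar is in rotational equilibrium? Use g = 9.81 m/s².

Taking torques about the fulcrum (at 1.8 m from the left end):
Paint can: 6.2 × 9.81 = 60.82 N down at 3.3 m → arm 1.5 m, τ = 60.82 × 1.5 = 91.23 N·m clockwise.
Net moment of existing loads = 91.23 N·m clockwise.
The sack of grain weighs 13 × 9.81 = 127.5 N and must supply an equal counterclockwise moment, so its lever arm about the fulcrum is 91.23 / 127.5 = 0.716 m.
That puts it at 1.8 − 0.716 = 1.08 m from the left end.

x ≈ 1.08 m from the left end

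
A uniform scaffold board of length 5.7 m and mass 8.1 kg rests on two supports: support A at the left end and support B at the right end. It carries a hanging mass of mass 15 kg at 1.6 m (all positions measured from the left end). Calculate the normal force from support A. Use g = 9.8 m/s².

R_A ≈ 145 N

About support B:
Beam weight: 8.1 × 9.8 = 79.38 N down at 2.85 m → arm 2.85 m, τ = 79.38 × 2.85 = 226.2 N·m counterclockwise.
Hanging mass: 15 × 9.8 = 147 N down at 1.6 m → arm 4.1 m, τ = 147 × 4.1 = 602.7 N·m counterclockwise.
Net load moment about support B = 828.9 N·m counterclockwise.
Reaction R at support A is upward at 0 m, arm 5.7 m → moment R × 5.7 clockwise.
Στ = 0 ⇒ R × 5.7 = 828.9 ⇒ R = 145 N.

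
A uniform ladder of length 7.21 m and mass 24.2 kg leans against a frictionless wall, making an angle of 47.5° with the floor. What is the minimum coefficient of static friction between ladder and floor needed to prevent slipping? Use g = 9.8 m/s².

Take moments about the foot of the ladder.
Ladder weight 24.2×9.8 = 237.2 N acts at 3.605 m along the ladder; its horizontal arm is 3.605·cos47.5° = 2.436 m → τ = 577.8 N·m clockwise.
Wall normal N acts horizontally at the top; its moment arm is the height L sinθ = 7.21·sin47.5° = 5.316 m, counterclockwise.
Setting net torque to zero: N × 5.316 = 577.8 → N = 108.7 N.
ΣFx = 0 ⇒ f = N_wall = 108.7 N. ΣFy = 0 ⇒ N_floor = 237.2 N.
μ_min = f / N_floor = 108.7 / 237.2 = 0.458.

μ_min ≈ 0.458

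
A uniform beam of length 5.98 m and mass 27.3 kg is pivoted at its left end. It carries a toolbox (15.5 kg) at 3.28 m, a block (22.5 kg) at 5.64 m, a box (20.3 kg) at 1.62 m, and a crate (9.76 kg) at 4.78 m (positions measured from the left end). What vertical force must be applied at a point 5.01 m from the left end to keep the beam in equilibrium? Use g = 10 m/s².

F ≈ 676 N

Sum moments about the left end (the unknown pivot reaction has zero arm there).
Beam weight: 27.3 × 10 = 273 N down at 2.99 m → arm 2.99 m, τ = 273 × 2.99 = 816.3 N·m clockwise.
Toolbox: 15.5 × 10 = 155 N down at 3.28 m → arm 3.28 m, τ = 155 × 3.28 = 508.4 N·m clockwise.
Block: 22.5 × 10 = 225 N down at 5.64 m → arm 5.64 m, τ = 225 × 5.64 = 1269 N·m clockwise.
Box: 20.3 × 10 = 203 N down at 1.62 m → arm 1.62 m, τ = 203 × 1.62 = 328.9 N·m clockwise.
Crate: 9.76 × 10 = 97.6 N down at 4.78 m → arm 4.78 m, τ = 97.6 × 4.78 = 466.5 N·m clockwise.
Net moment of the loads = 3389 N·m clockwise.
The upward force F acts at a point 5.01 m from the left end, arm 5.01 m, giving F × 5.01 counterclockwise.
Στ = 0 ⇒ F × 5.01 = 3389 ⇒ F = 3389 / 5.01 = 676 N.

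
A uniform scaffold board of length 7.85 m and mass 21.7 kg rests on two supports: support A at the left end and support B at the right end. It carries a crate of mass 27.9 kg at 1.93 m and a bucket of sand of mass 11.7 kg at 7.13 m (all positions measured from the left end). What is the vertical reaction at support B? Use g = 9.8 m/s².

R_B ≈ 278 N

Take moments about support A.
Beam weight: 21.7 × 9.8 = 212.7 N down at 3.925 m → arm 3.925 m, τ = 212.7 × 3.925 = 834.8 N·m clockwise.
Crate: 27.9 × 9.8 = 273.4 N down at 1.93 m → arm 1.93 m, τ = 273.4 × 1.93 = 527.7 N·m clockwise.
Bucket of sand: 11.7 × 9.8 = 114.7 N down at 7.13 m → arm 7.13 m, τ = 114.7 × 7.13 = 817.8 N·m clockwise.
Net load moment about support A = 2180 N·m clockwise.
Reaction R at support B is upward at 7.85 m, arm 7.85 m → moment R × 7.85 counterclockwise.
Setting net torque to zero: R × 7.85 = 2180 → R = 278 N.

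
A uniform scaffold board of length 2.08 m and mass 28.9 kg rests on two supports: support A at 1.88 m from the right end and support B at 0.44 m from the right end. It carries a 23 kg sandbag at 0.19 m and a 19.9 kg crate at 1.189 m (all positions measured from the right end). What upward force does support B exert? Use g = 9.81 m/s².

Sum moments about support A (its reaction then has zero moment arm).
Beam weight: 28.9 × 9.81 = 283.5 N down at 1.04 m → arm 0.84 m, τ = 283.5 × 0.84 = 238.1 N·m clockwise.
Sandbag: 23 × 9.81 = 225.6 N down at 0.19 m → arm 1.69 m, τ = 225.6 × 1.69 = 381.3 N·m clockwise.
Crate: 19.9 × 9.81 = 195.2 N down at 1.189 m → arm 0.691 m, τ = 195.2 × 0.691 = 134.9 N·m clockwise.
Net load moment about support A = 754.3 N·m clockwise.
Reaction R at support B is upward at 0.44 m, arm 1.44 m → moment R × 1.44 counterclockwise.
For rotational equilibrium, R × 1.44 = 754.3, so R = 524 N.

R_B ≈ 524 N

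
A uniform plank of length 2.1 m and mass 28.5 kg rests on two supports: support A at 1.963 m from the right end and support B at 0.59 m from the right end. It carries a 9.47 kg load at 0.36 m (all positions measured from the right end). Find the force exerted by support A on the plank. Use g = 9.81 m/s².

R_A ≈ 78.1 N

Take moments about support B.
Beam weight: 28.5 × 9.81 = 279.6 N down at 1.05 m → arm 0.46 m, τ = 279.6 × 0.46 = 128.6 N·m counterclockwise.
Load: 9.47 × 9.81 = 92.9 N down at 0.36 m → arm 0.23 m, τ = 92.9 × 0.23 = 21.37 N·m clockwise.
Net load moment about support B = 107.2 N·m counterclockwise.
Reaction R at support A is upward at 1.963 m, arm 1.373 m → moment R × 1.373 clockwise.
Balancing moments: R × 1.373 = 107.2, giving R = 78.1 N.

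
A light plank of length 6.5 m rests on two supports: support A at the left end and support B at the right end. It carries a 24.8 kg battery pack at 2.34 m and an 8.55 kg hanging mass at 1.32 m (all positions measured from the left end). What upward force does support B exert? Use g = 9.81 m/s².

About support A:
Battery pack: 24.8 × 9.81 = 243.3 N down at 2.34 m → arm 2.34 m, τ = 243.3 × 2.34 = 569.3 N·m clockwise.
Hanging mass: 8.55 × 9.81 = 83.88 N down at 1.32 m → arm 1.32 m, τ = 83.88 × 1.32 = 110.7 N·m clockwise.
Net load moment about support A = 680 N·m clockwise.
Reaction R at support B is upward at 6.5 m, arm 6.5 m → moment R × 6.5 counterclockwise.
For rotational equilibrium, R × 6.5 = 680, so R = 105 N.

R_B ≈ 105 N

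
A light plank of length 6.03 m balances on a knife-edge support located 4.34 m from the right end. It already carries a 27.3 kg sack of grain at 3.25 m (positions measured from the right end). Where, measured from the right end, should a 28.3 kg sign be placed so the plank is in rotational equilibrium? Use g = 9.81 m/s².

Take moments about the knife-edge support (at 4.34 m from the right end).
Sack of grain: 27.3 × 9.81 = 267.8 N down at 3.25 m → arm 1.09 m, τ = 267.8 × 1.09 = 291.9 N·m clockwise.
Net moment of existing loads = 291.9 N·m clockwise.
The sign weighs 28.3 × 9.81 = 277.6 N and must supply an equal counterclockwise moment, so its lever arm about the knife-edge support is 291.9 / 277.6 = 1.05 m.
That puts it at 4.34 + 1.05 = 5.39 m from the right end.

x ≈ 5.39 m from the right end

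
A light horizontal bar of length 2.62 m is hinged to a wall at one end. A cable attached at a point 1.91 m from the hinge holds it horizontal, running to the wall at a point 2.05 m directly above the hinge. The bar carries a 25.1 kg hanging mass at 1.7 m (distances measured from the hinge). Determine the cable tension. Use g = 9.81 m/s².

Choose the hinge as the axis so the unknown hinge reaction has zero arm there.
Hanging mass: 25.1 × 9.81 = 246.2 N down at 1.7 m → arm 1.7 m, τ = 246.2 × 1.7 = 418.5 N·m clockwise.
Total clockwise load moment = 418.5 N·m.
The cable tension T acts at 1.91 m; only its component perpendicular to the bar, T sinθ, produces torque. sinθ = h/√(h²+d²) = 2.05/√(2.05²+1.91²) = 0.7316.
For rotational equilibrium, T × 1.91 × 0.7316 = 418.5, so T = 418.5 / 1.397 = 300 N.

T ≈ 300 N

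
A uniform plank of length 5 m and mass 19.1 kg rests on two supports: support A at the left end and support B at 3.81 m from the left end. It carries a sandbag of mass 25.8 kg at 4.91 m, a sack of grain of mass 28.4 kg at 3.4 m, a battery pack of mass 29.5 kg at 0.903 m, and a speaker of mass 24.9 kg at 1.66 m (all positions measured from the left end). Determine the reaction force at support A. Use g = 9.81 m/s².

R_A ≈ 380 N

Taking torques about support B:
Beam weight: 19.1 × 9.81 = 187.4 N down at 2.5 m → arm 1.31 m, τ = 187.4 × 1.31 = 245.5 N·m counterclockwise.
Sandbag: 25.8 × 9.81 = 253.1 N down at 4.91 m → arm 1.1 m, τ = 253.1 × 1.1 = 278.4 N·m clockwise.
Sack of grain: 28.4 × 9.81 = 278.6 N down at 3.4 m → arm 0.41 m, τ = 278.6 × 0.41 = 114.2 N·m counterclockwise.
Battery pack: 29.5 × 9.81 = 289.4 N down at 0.903 m → arm 2.907 m, τ = 289.4 × 2.907 = 841.3 N·m counterclockwise.
Speaker: 24.9 × 9.81 = 244.3 N down at 1.66 m → arm 2.15 m, τ = 244.3 × 2.15 = 525.2 N·m counterclockwise.
Net load moment about support B = 1448 N·m counterclockwise.
Reaction R at support A is upward at 0 m, arm 3.81 m → moment R × 3.81 clockwise.
Setting net torque to zero: R × 3.81 = 1448 → R = 380 N.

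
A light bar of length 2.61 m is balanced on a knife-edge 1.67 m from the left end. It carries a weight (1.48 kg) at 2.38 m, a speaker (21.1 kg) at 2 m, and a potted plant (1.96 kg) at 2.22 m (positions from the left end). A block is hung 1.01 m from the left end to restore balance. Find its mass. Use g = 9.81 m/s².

m ≈ 13.8 kg

Taking torques about the knife-edge (at 1.67 m from the left end):
Weight: 1.48 × 9.81 = 14.52 N down at 2.38 m → arm 0.71 m, τ = 14.52 × 0.71 = 10.31 N·m clockwise.
Speaker: 21.1 × 9.81 = 207 N down at 2 m → arm 0.33 m, τ = 207 × 0.33 = 68.31 N·m clockwise.
Potted plant: 1.96 × 9.81 = 19.23 N down at 2.22 m → arm 0.55 m, τ = 19.23 × 0.55 = 10.58 N·m clockwise.
Net moment of known loads = 89.2 N·m clockwise.
An unknown mass m at 1.01 m has arm 0.66 m; its moment is m·g·0.66 counterclockwise.
Balancing moments: m × 9.81 × 0.66 = 89.2, giving m = 89.2 / (9.81 × 0.66) = 13.8 kg.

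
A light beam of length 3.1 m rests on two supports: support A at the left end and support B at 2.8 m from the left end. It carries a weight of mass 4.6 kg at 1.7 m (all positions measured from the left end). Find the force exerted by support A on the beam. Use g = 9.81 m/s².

R_A ≈ 17.7 N

About support B:
Weight: 4.6 × 9.81 = 45.13 N down at 1.7 m → arm 1.1 m, τ = 45.13 × 1.1 = 49.64 N·m counterclockwise.
Net load moment about support B = 49.64 N·m counterclockwise.
Reaction R at support A is upward at 0 m, arm 2.8 m → moment R × 2.8 clockwise.
For rotational equilibrium, R × 2.8 = 49.64, so R = 17.7 N.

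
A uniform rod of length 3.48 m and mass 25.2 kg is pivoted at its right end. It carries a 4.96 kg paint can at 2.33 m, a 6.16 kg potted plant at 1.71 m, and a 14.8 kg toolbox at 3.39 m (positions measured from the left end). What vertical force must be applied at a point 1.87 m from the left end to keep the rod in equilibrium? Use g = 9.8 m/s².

Sum moments about the right end (the unknown pivot reaction has zero arm there).
Beam weight: 25.2 × 9.8 = 247 N down at 1.74 m → arm 1.74 m, τ = 247 × 1.74 = 429.8 N·m counterclockwise.
Paint can: 4.96 × 9.8 = 48.61 N down at 2.33 m → arm 1.15 m, τ = 48.61 × 1.15 = 55.9 N·m counterclockwise.
Potted plant: 6.16 × 9.8 = 60.37 N down at 1.71 m → arm 1.77 m, τ = 60.37 × 1.77 = 106.9 N·m counterclockwise.
Toolbox: 14.8 × 9.8 = 145 N down at 3.39 m → arm 0.09 m, τ = 145 × 0.09 = 13.05 N·m counterclockwise.
Net moment of the loads = 605.6 N·m counterclockwise.
The upward force F acts at a point 1.87 m from the left end, arm 1.61 m, giving F × 1.61 clockwise.
Στ = 0 ⇒ F × 1.61 = 605.6 ⇒ F = 605.6 / 1.61 = 376 N.

F ≈ 376 N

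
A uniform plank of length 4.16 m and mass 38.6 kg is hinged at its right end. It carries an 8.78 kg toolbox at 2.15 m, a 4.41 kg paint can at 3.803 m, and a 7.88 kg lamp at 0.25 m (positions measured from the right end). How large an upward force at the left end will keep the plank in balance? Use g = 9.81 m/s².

Sum moments about the right end (the unknown pivot reaction has zero arm there).
Beam weight: 38.6 × 9.81 = 378.7 N down at 2.08 m → arm 2.08 m, τ = 378.7 × 2.08 = 787.7 N·m counterclockwise.
Toolbox: 8.78 × 9.81 = 86.13 N down at 2.15 m → arm 2.15 m, τ = 86.13 × 2.15 = 185.2 N·m counterclockwise.
Paint can: 4.41 × 9.81 = 43.26 N down at 3.803 m → arm 3.803 m, τ = 43.26 × 3.803 = 164.5 N·m counterclockwise.
Lamp: 7.88 × 9.81 = 77.3 N down at 0.25 m → arm 0.25 m, τ = 77.3 × 0.25 = 19.32 N·m counterclockwise.
Net moment of the loads = 1157 N·m counterclockwise.
The upward force F acts at the left end, arm 4.16 m, giving F × 4.16 clockwise.
Setting net torque to zero: F × 4.16 = 1157 → F = 1157 / 4.16 = 278 N.

F ≈ 278 N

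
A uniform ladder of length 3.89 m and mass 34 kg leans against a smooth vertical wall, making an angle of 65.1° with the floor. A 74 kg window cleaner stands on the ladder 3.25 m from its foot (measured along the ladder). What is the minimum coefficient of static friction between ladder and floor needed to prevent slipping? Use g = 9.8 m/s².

About the foot of the ladder:
Ladder weight 34×9.8 = 333.2 N acts at 1.945 m along the ladder; its horizontal arm is 1.945·cos65.1° = 0.8189 m → τ = 272.9 N·m clockwise.
Window cleaner: 74×9.8 = 725.2 N at 3.25 m → arm 1.368 m → τ = 992.1 N·m clockwise.
Wall normal N acts horizontally at the top; its moment arm is the height L sinθ = 3.89·sin65.1° = 3.528 m, counterclockwise.
Στ = 0 ⇒ N × 3.528 = 1265 ⇒ N = 358.6 N.
ΣFx = 0 ⇒ f = N_wall = 358.6 N. ΣFy = 0 ⇒ N_floor = 1058 N.
μ_min = f / N_floor = 358.6 / 1058 = 0.339.

μ_min ≈ 0.339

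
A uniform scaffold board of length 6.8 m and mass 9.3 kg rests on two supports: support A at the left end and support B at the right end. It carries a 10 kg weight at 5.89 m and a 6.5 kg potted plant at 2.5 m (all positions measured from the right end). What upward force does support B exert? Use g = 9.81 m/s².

R_B ≈ 99.1 N

About support A:
Beam weight: 9.3 × 9.81 = 91.23 N down at 3.4 m → arm 3.4 m, τ = 91.23 × 3.4 = 310.2 N·m clockwise.
Weight: 10 × 9.81 = 98.1 N down at 5.89 m → arm 0.91 m, τ = 98.1 × 0.91 = 89.27 N·m clockwise.
Potted plant: 6.5 × 9.81 = 63.77 N down at 2.5 m → arm 4.3 m, τ = 63.77 × 4.3 = 274.2 N·m clockwise.
Net load moment about support A = 673.7 N·m clockwise.
Reaction R at support B is upward at 0 m, arm 6.8 m → moment R × 6.8 counterclockwise.
Στ = 0 ⇒ R × 6.8 = 673.7 ⇒ R = 99.1 N.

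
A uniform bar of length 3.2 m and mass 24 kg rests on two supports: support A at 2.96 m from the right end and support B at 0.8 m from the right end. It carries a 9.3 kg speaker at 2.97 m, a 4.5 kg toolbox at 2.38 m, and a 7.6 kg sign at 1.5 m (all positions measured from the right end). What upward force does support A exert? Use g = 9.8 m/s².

R_A ≈ 235 N

About support B:
Beam weight: 24 × 9.8 = 235.2 N down at 1.6 m → arm 0.8 m, τ = 235.2 × 0.8 = 188.2 N·m counterclockwise.
Speaker: 9.3 × 9.8 = 91.14 N down at 2.97 m → arm 2.17 m, τ = 91.14 × 2.17 = 197.8 N·m counterclockwise.
Toolbox: 4.5 × 9.8 = 44.1 N down at 2.38 m → arm 1.58 m, τ = 44.1 × 1.58 = 69.68 N·m counterclockwise.
Sign: 7.6 × 9.8 = 74.48 N down at 1.5 m → arm 0.7 m, τ = 74.48 × 0.7 = 52.14 N·m counterclockwise.
Net load moment about support B = 507.8 N·m counterclockwise.
Reaction R at support A is upward at 2.96 m, arm 2.16 m → moment R × 2.16 clockwise.
Στ = 0 ⇒ R × 2.16 = 507.8 ⇒ R = 235 N.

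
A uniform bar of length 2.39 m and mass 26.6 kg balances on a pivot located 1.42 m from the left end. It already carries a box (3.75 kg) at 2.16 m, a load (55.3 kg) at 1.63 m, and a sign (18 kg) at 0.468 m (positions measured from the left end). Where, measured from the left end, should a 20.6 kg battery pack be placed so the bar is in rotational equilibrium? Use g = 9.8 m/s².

About the pivot (at 1.42 m from the left end):
Beam weight: 26.6 × 9.8 = 260.7 N down at 1.195 m → arm 0.225 m, τ = 260.7 × 0.225 = 58.66 N·m counterclockwise.
Box: 3.75 × 9.8 = 36.75 N down at 2.16 m → arm 0.74 m, τ = 36.75 × 0.74 = 27.2 N·m clockwise.
Load: 55.3 × 9.8 = 541.9 N down at 1.63 m → arm 0.21 m, τ = 541.9 × 0.21 = 113.8 N·m clockwise.
Sign: 18 × 9.8 = 176.4 N down at 0.468 m → arm 0.952 m, τ = 176.4 × 0.952 = 167.9 N·m counterclockwise.
Net moment of existing loads = 85.56 N·m counterclockwise.
The battery pack weighs 20.6 × 9.8 = 201.9 N and must supply an equal clockwise moment, so its lever arm about the pivot is 85.56 / 201.9 = 0.424 m.
That puts it at 1.42 + 0.424 = 1.84 m from the left end.

x ≈ 1.84 m from the left end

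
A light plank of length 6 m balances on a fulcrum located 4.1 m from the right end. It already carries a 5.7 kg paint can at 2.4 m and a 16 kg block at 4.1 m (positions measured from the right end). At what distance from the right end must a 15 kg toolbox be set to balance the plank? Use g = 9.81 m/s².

x ≈ 4.75 m from the right end

Choose the fulcrum (at 4.1 m from the right end) as the axis so the support reaction has zero arm there.
Paint can: 5.7 × 9.81 = 55.92 N down at 2.4 m → arm 1.7 m, τ = 55.92 × 1.7 = 95.06 N·m clockwise.
Block: acts at the fulcrum, moment arm 0 → no torque.
Net moment of existing loads = 95.06 N·m clockwise.
The toolbox weighs 15 × 9.81 = 147.2 N and must supply an equal counterclockwise moment, so its lever arm about the fulcrum is 95.06 / 147.2 = 0.646 m.
That puts it at 4.1 + 0.646 = 4.75 m from the right end.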